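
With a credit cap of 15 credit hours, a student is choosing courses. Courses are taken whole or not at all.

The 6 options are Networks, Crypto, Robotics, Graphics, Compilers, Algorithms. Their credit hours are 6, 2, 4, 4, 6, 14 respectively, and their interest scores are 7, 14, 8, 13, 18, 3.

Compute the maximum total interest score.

Take Crypto, Graphics, and Compilers: credit hours 2 + 4 + 6 = 12 ≤ 15, interest score 14 + 13 + 18 = 45.
No other feasible combination does better.

45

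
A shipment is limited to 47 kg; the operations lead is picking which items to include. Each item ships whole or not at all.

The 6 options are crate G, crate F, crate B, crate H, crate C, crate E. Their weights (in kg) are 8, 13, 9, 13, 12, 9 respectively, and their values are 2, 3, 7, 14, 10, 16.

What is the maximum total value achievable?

crate B + crate H + crate C + crate E: weight 9 + 13 + 12 + 9 = 43 ≤ 47, value 7 + 14 + 10 + 16 = 47.
crate F + crate H + crate C + crate E: weight 13 + 13 + 12 + 9 = 47 ≤ 47, value 3 + 14 + 10 + 16 = 43.
Best is crate B, crate H, crate C, and crate E with total value 47.

47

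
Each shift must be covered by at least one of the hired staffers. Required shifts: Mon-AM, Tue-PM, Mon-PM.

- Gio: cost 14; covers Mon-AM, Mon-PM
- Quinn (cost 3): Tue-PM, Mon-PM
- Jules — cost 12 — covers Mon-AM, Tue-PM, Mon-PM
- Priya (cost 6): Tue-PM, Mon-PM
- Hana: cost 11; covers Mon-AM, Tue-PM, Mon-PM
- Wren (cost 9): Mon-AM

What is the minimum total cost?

11

The greedy cost-per-new-shift heuristic would pick Quinn and Wren for 12, but a cheaper cover exists.
Hana alone covers Mon-AM, Tue-PM, Mon-PM — every shift.
Total cost: 11.
No cover costs less than 11.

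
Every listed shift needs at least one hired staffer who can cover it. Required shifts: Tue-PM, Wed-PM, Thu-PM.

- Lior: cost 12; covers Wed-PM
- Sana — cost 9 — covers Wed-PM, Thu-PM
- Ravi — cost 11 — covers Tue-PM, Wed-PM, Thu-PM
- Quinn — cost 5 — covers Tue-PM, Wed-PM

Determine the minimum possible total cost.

Ravi alone covers Tue-PM, Wed-PM, Thu-PM — every shift.
Total cost: 11.

11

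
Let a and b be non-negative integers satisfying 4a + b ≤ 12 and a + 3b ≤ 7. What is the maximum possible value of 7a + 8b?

(a,b)=(1,2): 4·1+1·2=6≤12, 1·1+3·2=7≤7, objective 23.
(a,b)=(2,1): 4·2+1·1=9≤12, 1·2+3·1=5≤7, objective 22.
Maximum is 23 at (a,b)=(1,2).

23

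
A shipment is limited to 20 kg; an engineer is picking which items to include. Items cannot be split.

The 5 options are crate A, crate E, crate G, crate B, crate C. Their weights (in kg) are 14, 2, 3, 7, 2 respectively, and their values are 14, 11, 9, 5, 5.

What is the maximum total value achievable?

34

Allowing fractional choices, the relaxed optimum would be about 38.0, but items are indivisible.
crate E + crate G + crate B + crate C: weight 2 + 3 + 7 + 2 = 14 ≤ 20, value 11 + 9 + 5 + 5 = 30.
crate A + crate E + crate G: weight 14 + 2 + 3 = 19 ≤ 20, value 14 + 11 + 9 = 34.
crate A + crate E + crate C: weight 14 + 2 + 2 = 18 ≤ 20, value 14 + 11 + 5 = 30.
Best is crate A, crate E, and crate G with total value 34.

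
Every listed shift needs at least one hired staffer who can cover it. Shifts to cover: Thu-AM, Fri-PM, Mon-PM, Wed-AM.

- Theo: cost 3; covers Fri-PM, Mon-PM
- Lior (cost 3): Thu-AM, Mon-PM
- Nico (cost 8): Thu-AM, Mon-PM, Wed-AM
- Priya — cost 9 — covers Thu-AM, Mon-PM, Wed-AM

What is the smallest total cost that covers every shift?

The greedy cost-per-new-shift heuristic would pick Theo, Lior, and Nico for 14, but a cheaper cover exists.
Choose Theo and Nico: together they cover Thu-AM, Fri-PM, Mon-PM, Wed-AM — every shift.
Total cost: 3 + 8 = 11.
No cover costs less than 11.

11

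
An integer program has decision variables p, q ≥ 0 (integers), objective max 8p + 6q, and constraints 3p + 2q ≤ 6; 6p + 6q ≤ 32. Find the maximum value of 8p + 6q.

18

(p,q)=(0,3): 3·0+2·3=6≤6, 6·0+6·3=18≤32, objective 18.
(p,q)=(0,2): 3·0+2·2=4≤6, 6·0+6·2=12≤32, objective 12.
The best lattice point is (0,3), giving 18.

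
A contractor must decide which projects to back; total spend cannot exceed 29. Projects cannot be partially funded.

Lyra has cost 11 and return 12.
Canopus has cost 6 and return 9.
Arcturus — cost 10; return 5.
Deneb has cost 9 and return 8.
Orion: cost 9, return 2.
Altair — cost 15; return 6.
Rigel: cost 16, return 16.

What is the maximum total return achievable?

29

Allowing fractional choices, the relaxed optimum would be about 33.0, but projects are indivisible.
Lyra + Canopus + Arcturus: cost 11 + 6 + 10 = 27 ≤ 29, return 12 + 9 + 5 = 26.
Lyra + Rigel: cost 11 + 16 = 27 ≤ 29, return 12 + 16 = 28.
Lyra + Canopus + Deneb: cost 11 + 6 + 9 = 26 ≤ 29, return 12 + 9 + 8 = 29.
Best is Lyra, Canopus, and Deneb with total return 29.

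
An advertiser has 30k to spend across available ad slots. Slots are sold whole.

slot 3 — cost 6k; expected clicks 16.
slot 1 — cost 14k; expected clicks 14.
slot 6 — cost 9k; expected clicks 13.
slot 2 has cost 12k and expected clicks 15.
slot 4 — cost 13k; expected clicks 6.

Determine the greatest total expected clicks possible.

Allowing fractional choices, the relaxed optimum would be about 47.0, but ad slots are indivisible.
slot 3 + slot 6 + slot 4: cost 6 + 9 + 13 = 28 ≤ 30, expected clicks 16 + 13 + 6 = 35.
slot 3 + slot 1 + slot 6: cost 6 + 14 + 9 = 29 ≤ 30, expected clicks 16 + 14 + 13 = 43.
slot 3 + slot 6 + slot 2: cost 6 + 9 + 12 = 27 ≤ 30, expected clicks 16 + 13 + 15 = 44.
Best is slot 3, slot 6, and slot 2 with total expected clicks 44.

44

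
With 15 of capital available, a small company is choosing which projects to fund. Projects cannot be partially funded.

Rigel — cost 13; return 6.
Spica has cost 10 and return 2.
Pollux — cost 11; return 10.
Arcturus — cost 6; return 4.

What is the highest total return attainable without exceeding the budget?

Pollux: cost 11 ≤ 15, return 10.
Arcturus: cost 6 ≤ 15, return 4.
Rigel: cost 13 ≤ 15, return 6.
Best is Pollux with total return 10.

10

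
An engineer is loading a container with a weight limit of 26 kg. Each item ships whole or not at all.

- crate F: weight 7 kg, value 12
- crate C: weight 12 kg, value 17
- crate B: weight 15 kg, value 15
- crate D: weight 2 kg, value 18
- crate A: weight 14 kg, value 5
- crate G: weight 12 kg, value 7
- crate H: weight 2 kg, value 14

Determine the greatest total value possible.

Allowing fractional choices, the relaxed optimum would be about 64.0, but items are indivisible.
crate F + crate C + crate D + crate H: weight 7 + 12 + 2 + 2 = 23 ≤ 26, value 12 + 17 + 18 + 14 = 61.
crate F + crate D + crate G + crate H: weight 7 + 2 + 12 + 2 = 23 ≤ 26, value 12 + 18 + 7 + 14 = 51.
crate F + crate B + crate D + crate H: weight 7 + 15 + 2 + 2 = 26 ≤ 26, value 12 + 15 + 18 + 14 = 59.
Best is crate F, crate C, crate D, and crate H with total value 61.

61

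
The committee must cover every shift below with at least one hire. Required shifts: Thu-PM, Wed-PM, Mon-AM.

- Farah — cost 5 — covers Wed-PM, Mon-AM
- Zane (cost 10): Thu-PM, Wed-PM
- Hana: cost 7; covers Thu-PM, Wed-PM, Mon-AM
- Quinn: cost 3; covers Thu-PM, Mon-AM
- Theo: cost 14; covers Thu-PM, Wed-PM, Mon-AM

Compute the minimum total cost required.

7

The greedy cost-per-new-shift heuristic would pick Quinn and Farah for 8, but a cheaper cover exists.
Hana alone covers Thu-PM, Wed-PM, Mon-AM — every shift.
Total cost: 7.
No cover costs less than 7.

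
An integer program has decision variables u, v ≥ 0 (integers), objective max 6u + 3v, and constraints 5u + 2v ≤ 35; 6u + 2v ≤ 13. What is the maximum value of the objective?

(u,v)=(0,6) is feasible, giving 18.
(u,v)=(0,5) is feasible, giving 15.
The best lattice point is (0,6), giving 18.

18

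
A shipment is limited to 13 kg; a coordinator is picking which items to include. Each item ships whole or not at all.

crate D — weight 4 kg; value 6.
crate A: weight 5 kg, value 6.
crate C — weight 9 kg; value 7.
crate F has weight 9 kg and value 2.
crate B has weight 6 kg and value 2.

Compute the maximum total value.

13

Allowing fractional choices, the relaxed optimum would be about 15.1, but items are indivisible.
crate D + crate B: weight 4 + 6 = 10 ≤ 13, value 6 + 2 = 8.
crate D + crate C: weight 4 + 9 = 13 ≤ 13, value 6 + 7 = 13.
crate D + crate A: weight 4 + 5 = 9 ≤ 13, value 6 + 6 = 12.
Best is crate D and crate C with total value 13.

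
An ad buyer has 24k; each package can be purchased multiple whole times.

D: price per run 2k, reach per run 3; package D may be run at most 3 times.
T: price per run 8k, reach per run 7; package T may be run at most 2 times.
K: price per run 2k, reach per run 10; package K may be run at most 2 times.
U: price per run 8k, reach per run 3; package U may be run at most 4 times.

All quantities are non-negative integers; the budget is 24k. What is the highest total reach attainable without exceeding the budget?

40

This is a bounded integer knapsack.
2×D, 2×T, and 2×K: price 24 ≤ 24, reach 2·3 + 2·7 + 2·10 = 40.
1×D, 2×T, and 2×K: price 22 ≤ 24, reach 1·3 + 2·7 + 2·10 = 37.
Best is 40.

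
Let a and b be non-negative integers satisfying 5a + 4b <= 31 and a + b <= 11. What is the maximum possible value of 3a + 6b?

42

(a,b)=(0,7): 5·0+4·7=28≤31, 1·0+1·7=7≤11, objective 42.
(a,b)=(1,6): 5·1+4·6=29≤31, 1·1+1·6=7≤11, objective 39.
(a,b)=(0,6): 5·0+4·6=24≤31, 1·0+1·6=6≤11, objective 36.
Maximum is 42 at (a,b)=(0,7).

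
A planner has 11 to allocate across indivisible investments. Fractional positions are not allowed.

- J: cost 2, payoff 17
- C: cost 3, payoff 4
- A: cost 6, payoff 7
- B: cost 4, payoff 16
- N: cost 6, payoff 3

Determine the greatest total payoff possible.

Treat it as a binary knapsack problem.
J + C + B: cost 2 + 3 + 4 = 9 ≤ 11, payoff 17 + 4 + 16 = 37.
J + B: cost 2 + 4 = 6 ≤ 11, payoff 17 + 16 = 33.
Best is J, C, and B with total payoff 37.

37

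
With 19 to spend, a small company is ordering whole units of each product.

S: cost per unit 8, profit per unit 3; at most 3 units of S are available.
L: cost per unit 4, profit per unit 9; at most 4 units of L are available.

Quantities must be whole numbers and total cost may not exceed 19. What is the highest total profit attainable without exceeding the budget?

36

3×L: cost 12 ≤ 19, profit 3·9 = 27.
4×L: cost 16 ≤ 19, profit 4·9 = 36.
Best is 36.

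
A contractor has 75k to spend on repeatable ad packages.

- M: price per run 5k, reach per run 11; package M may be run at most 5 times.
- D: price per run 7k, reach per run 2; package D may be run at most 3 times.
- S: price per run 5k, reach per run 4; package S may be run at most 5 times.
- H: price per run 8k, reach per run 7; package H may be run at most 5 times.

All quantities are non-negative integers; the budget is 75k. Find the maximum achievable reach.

98

Take 5×M, 2×S, and 5×H: price 75 ≤ 75, reach 5·11 + 2·4 + 5·7 = 98.
M has the best ratio (11/5) and is taken to its limit of 5; remaining capacity is filled optimally with the others.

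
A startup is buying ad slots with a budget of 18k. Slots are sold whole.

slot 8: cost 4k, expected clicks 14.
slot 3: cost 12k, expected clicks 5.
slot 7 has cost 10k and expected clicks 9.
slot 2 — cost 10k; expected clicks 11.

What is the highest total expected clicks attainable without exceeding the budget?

Allowing fractional choices, the relaxed optimum would be about 28.6, but ad slots are indivisible.
slot 8 + slot 7: cost 4 + 10 = 14 ≤ 18, expected clicks 14 + 9 = 23.
slot 8 + slot 3: cost 4 + 12 = 16 ≤ 18, expected clicks 14 + 5 = 19.
slot 8 + slot 2: cost 4 + 10 = 14 ≤ 18, expected clicks 14 + 11 = 25.
Best is slot 8 and slot 2 with total expected clicks 25.

25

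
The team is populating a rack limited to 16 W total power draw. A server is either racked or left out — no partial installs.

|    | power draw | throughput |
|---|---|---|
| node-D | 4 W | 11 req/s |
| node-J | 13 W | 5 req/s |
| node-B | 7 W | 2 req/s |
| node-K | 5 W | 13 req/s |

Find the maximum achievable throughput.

node-D + node-B + node-K: power draw 4 + 7 + 5 = 16 ≤ 16, throughput 11 + 2 + 13 = 26.
node-D + node-K: power draw 4 + 5 = 9 ≤ 16, throughput 11 + 13 = 24.
node-B + node-K: power draw 7 + 5 = 12 ≤ 16, throughput 2 + 13 = 15.
Best is node-D, node-B, and node-K with total throughput 26.

26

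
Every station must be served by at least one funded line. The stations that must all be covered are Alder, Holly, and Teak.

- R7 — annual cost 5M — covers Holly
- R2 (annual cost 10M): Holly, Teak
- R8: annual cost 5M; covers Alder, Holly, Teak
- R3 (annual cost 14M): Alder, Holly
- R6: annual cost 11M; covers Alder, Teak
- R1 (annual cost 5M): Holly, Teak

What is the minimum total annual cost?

5

R8 alone covers Alder, Holly, Teak — every station.
Total annual cost: 5.
No cover costs less than 5.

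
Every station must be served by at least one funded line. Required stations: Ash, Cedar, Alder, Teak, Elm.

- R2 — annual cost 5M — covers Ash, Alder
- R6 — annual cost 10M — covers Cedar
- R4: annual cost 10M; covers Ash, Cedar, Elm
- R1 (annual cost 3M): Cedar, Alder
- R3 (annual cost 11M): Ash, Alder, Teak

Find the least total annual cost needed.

This is a weighted set-cover instance.
The greedy cost-per-new-station heuristic would pick R1, R2, R4, and R3 for 29, but a cheaper cover exists.
Choose R4 and R3: together they cover Ash, Cedar, Alder, Teak, Elm — every station.
Total annual cost: 10 + 11 = 21.
No cover costs less than 21.

21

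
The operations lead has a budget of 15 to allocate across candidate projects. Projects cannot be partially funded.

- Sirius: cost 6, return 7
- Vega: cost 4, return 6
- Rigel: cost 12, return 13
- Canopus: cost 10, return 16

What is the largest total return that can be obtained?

Treat it as a binary knapsack problem.
Allowing fractional choices, the relaxed optimum would be about 23.2, but projects are indivisible.
Canopus: cost 10 ≤ 15, return 16.
Vega + Canopus: cost 4 + 10 = 14 ≤ 15, return 6 + 16 = 22.
Best is Vega and Canopus with total return 22.

22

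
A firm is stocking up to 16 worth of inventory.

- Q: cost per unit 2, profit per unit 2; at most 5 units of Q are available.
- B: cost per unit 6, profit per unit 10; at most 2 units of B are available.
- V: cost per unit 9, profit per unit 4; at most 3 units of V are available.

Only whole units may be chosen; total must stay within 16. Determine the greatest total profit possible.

24

B has the best ratio (10/6); taking only B gives at most 2×10 = 20 (stopped by the cost limit).
Mixing does better — 2×Q and 2×B: cost 16 ≤ 16, profit 2·2 + 2·10 = 24.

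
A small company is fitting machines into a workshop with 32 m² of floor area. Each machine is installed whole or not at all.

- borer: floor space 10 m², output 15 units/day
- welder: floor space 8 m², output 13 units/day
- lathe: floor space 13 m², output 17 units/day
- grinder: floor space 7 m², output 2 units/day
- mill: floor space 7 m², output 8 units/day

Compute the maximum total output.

45

This is a 0-1 knapsack instance.
Allowing fractional choices, the relaxed optimum would be about 46.1, but machines are indivisible.
borer + lathe + mill: floor space 10 + 13 + 7 = 30 ≤ 32, output 15 + 17 + 8 = 40.
welder + lathe + mill: floor space 8 + 13 + 7 = 28 ≤ 32, output 13 + 17 + 8 = 38.
borer + welder + lathe: floor space 10 + 8 + 13 = 31 ≤ 32, output 15 + 13 + 17 = 45.
Best is borer, welder, and lathe with total output 45.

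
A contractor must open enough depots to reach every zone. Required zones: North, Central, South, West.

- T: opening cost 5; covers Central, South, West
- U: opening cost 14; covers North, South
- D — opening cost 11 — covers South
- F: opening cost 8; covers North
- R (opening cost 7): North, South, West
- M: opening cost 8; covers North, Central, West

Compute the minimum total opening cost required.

Choose T and R: together they cover North, Central, South, West — every zone.
Total opening cost: 5 + 7 = 12.
No cover costs less than 12.

12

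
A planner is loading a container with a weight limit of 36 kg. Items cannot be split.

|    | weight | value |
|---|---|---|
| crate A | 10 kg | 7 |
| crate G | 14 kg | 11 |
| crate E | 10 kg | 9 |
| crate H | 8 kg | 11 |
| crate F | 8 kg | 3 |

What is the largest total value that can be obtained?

31

Allowing fractional choices, the relaxed optimum would be about 33.8, but items are indivisible.
crate G + crate E + crate H: weight 14 + 10 + 8 = 32 ≤ 36, value 11 + 9 + 11 = 31.
crate A + crate E + crate H + crate F: weight 10 + 10 + 8 + 8 = 36 ≤ 36, value 7 + 9 + 11 + 3 = 30.
crate A + crate G + crate H: weight 10 + 14 + 8 = 32 ≤ 36, value 7 + 11 + 11 = 29.
Best is crate G, crate E, and crate H with total value 31.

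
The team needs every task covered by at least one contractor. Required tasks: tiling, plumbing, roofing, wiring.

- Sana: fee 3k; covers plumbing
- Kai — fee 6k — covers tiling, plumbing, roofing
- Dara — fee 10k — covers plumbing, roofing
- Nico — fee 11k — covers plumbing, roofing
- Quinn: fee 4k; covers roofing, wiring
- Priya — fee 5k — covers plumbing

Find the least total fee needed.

Choose Kai and Quinn: together they cover tiling, plumbing, roofing, wiring — every task.
Total fee: 6 + 4 = 10.
No cover costs less than 10.

10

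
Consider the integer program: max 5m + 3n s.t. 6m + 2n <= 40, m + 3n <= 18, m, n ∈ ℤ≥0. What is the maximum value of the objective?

The continuous relaxation peaks at (5.25, 4.25) with value 39.00; rounding to a feasible lattice point costs some objective.
(m,n)=(5,4): 6·5+2·4=38≤40, 1·5+3·4=17≤18, objective 37.
(m,n)=(5,3): 6·5+2·3=36≤40, 1·5+3·3=14≤18, objective 34.
(m,n)=(4,4): 6·4+2·4=32≤40, 1·4+3·4=16≤18, objective 32.
No feasible integer point exceeds 37.

37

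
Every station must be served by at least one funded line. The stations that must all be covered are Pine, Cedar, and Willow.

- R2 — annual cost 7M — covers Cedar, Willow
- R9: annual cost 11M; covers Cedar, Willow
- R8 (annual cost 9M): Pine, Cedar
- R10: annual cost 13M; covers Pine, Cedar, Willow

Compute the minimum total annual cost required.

13

This is an integer covering problem.
R10 alone covers Pine, Cedar, Willow — every station.
Total annual cost: 13.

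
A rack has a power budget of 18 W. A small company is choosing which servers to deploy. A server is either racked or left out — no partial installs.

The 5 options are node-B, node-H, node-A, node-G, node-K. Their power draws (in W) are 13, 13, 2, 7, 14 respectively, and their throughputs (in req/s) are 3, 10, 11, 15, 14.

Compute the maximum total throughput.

26

This is a 0-1 knapsack instance.
Take node-A and node-G: power draw 2 + 7 = 9 ≤ 18, throughput 11 + 15 = 26.
No other feasible combination does better.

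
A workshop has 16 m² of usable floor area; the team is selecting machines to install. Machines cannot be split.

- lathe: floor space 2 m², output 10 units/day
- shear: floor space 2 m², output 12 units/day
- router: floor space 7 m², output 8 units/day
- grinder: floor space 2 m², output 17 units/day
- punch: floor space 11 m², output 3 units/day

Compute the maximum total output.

Allowing fractional choices, the relaxed optimum would be about 47.8, but machines are indivisible.
lathe + shear + router + grinder: floor space 2 + 2 + 7 + 2 = 13 ≤ 16, output 10 + 12 + 8 + 17 = 47.
shear + router + grinder: floor space 2 + 7 + 2 = 11 ≤ 16, output 12 + 8 + 17 = 37.
lathe + shear + grinder: floor space 2 + 2 + 2 = 6 ≤ 16, output 10 + 12 + 17 = 39.
Best is lathe, shear, router, and grinder with total output 47.

47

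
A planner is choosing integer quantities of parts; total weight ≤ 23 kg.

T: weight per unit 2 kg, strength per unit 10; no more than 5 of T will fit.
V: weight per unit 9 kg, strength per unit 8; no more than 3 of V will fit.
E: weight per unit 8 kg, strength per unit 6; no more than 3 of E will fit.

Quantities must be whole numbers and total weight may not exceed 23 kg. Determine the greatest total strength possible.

T has the best ratio (10/2); taking only T gives at most 5×10 = 50 (stopped by the supply cap of 5).
Mixing does better — 5×T and 1×V: weight 19 ≤ 23, strength 5·10 + 1·8 = 58.

58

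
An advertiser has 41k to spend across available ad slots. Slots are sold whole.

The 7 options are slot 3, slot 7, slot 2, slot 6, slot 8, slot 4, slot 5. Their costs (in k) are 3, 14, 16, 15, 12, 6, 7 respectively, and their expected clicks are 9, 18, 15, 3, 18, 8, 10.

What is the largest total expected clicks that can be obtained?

slot 7 + slot 8 + slot 4 + slot 5: cost 14 + 12 + 6 + 7 = 39 ≤ 41, expected clicks 18 + 18 + 8 + 10 = 54.
slot 3 + slot 7 + slot 8 + slot 5: cost 3 + 14 + 12 + 7 = 36 ≤ 41, expected clicks 9 + 18 + 18 + 10 = 55.
slot 3 + slot 7 + slot 8 + slot 4: cost 3 + 14 + 12 + 6 = 35 ≤ 41, expected clicks 9 + 18 + 18 + 8 = 53.
Best is slot 3, slot 7, slot 8, and slot 5 with total expected clicks 55.

55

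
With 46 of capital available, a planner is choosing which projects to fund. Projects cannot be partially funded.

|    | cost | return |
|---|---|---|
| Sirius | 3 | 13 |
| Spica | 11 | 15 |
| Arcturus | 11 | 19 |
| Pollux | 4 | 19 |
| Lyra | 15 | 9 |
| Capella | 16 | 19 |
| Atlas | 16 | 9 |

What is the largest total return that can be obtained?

85

Sirius + Spica + Arcturus + Pollux + Capella: cost 3 + 11 + 11 + 4 + 16 = 45 ≤ 46, return 13 + 15 + 19 + 19 + 19 = 85.
Sirius + Spica + Arcturus + Pollux + Atlas: cost 3 + 11 + 11 + 4 + 16 = 45 ≤ 46, return 13 + 15 + 19 + 19 + 9 = 75.
Sirius + Spica + Arcturus + Pollux + Lyra: cost 3 + 11 + 11 + 4 + 15 = 44 ≤ 46, return 13 + 15 + 19 + 19 + 9 = 75.
Best is Sirius, Spica, Arcturus, Pollux, and Capella with total return 85.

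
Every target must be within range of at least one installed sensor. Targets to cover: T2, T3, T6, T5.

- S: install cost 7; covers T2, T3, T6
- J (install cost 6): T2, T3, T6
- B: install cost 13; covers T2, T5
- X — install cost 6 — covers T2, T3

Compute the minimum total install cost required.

19

Choose J and B: together they cover T2, T3, T6, T5 — every target.
Total install cost: 6 + 13 = 19.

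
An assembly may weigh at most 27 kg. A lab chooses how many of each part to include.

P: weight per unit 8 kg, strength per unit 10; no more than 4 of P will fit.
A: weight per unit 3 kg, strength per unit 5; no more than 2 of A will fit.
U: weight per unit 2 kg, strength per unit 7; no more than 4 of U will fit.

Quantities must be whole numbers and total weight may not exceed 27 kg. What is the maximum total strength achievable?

53

U has the best ratio (7/2); taking only U gives at most 4×7 = 28 (stopped by the supply cap of 4).
Mixing does better — 2×P, 1×A, and 4×U: weight 27 ≤ 27, strength 2·10 + 1·5 + 4·7 = 53.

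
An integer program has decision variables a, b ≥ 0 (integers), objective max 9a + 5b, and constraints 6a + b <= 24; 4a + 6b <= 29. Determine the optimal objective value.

The continuous relaxation peaks at (3.59, 2.44) with value 44.53; rounding to a feasible lattice point costs some objective.
(a,b)=(3,2) is feasible, giving 37.
(a,b)=(2,3) is feasible, giving 33.
Maximum is 37 at (a,b)=(3,2).

37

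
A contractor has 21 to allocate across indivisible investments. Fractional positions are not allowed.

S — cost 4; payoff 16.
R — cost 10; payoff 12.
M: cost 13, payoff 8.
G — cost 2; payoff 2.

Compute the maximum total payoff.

30

Treat it as a binary knapsack problem.
Allowing fractional choices, the relaxed optimum would be about 33.1, but investments are indivisible.
S + M + G: cost 4 + 13 + 2 = 19 ≤ 21, payoff 16 + 8 + 2 = 26.
S + R: cost 4 + 10 = 14 ≤ 21, payoff 16 + 12 = 28.
S + R + G: cost 4 + 10 + 2 = 16 ≤ 21, payoff 16 + 12 + 2 = 30.
Best is S, R, and G with total payoff 30.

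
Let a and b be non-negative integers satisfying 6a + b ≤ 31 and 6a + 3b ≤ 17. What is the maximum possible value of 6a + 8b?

40

(a,b)=(0,5): 6·0+1·5=5≤31, 6·0+3·5=15≤17, objective 40.
(a,b)=(0,4): 6·0+1·4=4≤31, 6·0+3·4=12≤17, objective 32.
No feasible integer point exceeds 40.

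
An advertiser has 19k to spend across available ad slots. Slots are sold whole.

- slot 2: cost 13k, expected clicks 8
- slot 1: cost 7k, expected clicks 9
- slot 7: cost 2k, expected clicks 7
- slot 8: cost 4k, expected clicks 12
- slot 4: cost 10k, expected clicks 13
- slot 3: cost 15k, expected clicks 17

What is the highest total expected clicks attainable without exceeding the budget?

32

Treat it as a binary knapsack problem.
Allowing fractional choices, the relaxed optimum would be about 35.9, but ad slots are indivisible.
slot 8 + slot 3: cost 4 + 15 = 19 ≤ 19, expected clicks 12 + 17 = 29.
slot 1 + slot 7 + slot 4: cost 7 + 2 + 10 = 19 ≤ 19, expected clicks 9 + 7 + 13 = 29.
slot 7 + slot 8 + slot 4: cost 2 + 4 + 10 = 16 ≤ 19, expected clicks 7 + 12 + 13 = 32.
Best is slot 7, slot 8, and slot 4 with total expected clicks 32.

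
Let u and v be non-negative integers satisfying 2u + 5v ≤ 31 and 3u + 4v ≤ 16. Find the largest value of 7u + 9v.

The continuous relaxation peaks at (5.33, 0) with value 37.33; rounding to a feasible lattice point costs some objective.
(u,v)=(4,1): 2·4+5·1=13≤31, 3·4+4·1=16≤16, objective 37.
(u,v)=(5,0): 2·5+5·0=10≤31, 3·5+4·0=15≤16, objective 35.
(u,v)=(3,1): 2·3+5·1=11≤31, 3·3+4·1=13≤16, objective 30.
The best lattice point is (4,1), giving 37.

37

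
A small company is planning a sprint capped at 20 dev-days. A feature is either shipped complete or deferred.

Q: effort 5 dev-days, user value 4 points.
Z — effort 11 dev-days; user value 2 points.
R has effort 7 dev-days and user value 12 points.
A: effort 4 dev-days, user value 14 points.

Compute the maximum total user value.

30

Allowing fractional choices, the relaxed optimum would be about 30.7, but features are indivisible.
Q + Z + A: effort 5 + 11 + 4 = 20 ≤ 20, user value 4 + 2 + 14 = 20.
Q + R + A: effort 5 + 7 + 4 = 16 ≤ 20, user value 4 + 12 + 14 = 30.
R + A: effort 7 + 4 = 11 ≤ 20, user value 12 + 14 = 26.
Best is Q, R, and A with total user value 30.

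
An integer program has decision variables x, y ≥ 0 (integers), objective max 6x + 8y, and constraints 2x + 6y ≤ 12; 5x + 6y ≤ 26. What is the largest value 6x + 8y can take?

30

(x,y)=(5,0): 2·5+6·0=10≤12, 5·5+6·0=25≤26, objective 30.
(x,y)=(3,1): 2·3+6·1=12≤12, 5·3+6·1=21≤26, objective 26.
(x,y)=(4,0): 2·4+6·0=8≤12, 5·4+6·0=20≤26, objective 24.
The best lattice point is (5,0), giving 30.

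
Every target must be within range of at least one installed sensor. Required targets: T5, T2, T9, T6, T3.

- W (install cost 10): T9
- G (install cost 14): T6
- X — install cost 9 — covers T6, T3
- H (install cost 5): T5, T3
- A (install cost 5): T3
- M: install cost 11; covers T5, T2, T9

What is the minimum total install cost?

The greedy cost-per-new-target heuristic would pick H, M, and X for 25, but a cheaper cover exists.
Choose X and M: together they cover T5, T2, T9, T6, T3 — every target.
Total install cost: 9 + 11 = 20.
No cover costs less than 20.

20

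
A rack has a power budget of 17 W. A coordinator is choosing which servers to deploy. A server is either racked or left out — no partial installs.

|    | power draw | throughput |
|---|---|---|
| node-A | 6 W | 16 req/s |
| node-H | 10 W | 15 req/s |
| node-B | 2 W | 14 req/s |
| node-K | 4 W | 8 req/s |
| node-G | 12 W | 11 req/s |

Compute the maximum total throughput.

38

Treat it as a binary knapsack problem.
Allowing fractional choices, the relaxed optimum would be about 45.5, but servers are indivisible.
node-A + node-B + node-K: power draw 6 + 2 + 4 = 12 ≤ 17, throughput 16 + 14 + 8 = 38.
node-H + node-B + node-K: power draw 10 + 2 + 4 = 16 ≤ 17, throughput 15 + 14 + 8 = 37.
Best is node-A, node-B, and node-K with total throughput 38.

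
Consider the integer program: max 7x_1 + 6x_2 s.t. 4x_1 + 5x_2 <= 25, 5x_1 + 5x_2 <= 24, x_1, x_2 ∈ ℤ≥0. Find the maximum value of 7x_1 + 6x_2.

Relaxing integrality, the LP optimum is 33.60 at (x_1,x_2) = (4.8, 0), which is not an integer point.
(x_1,x_2)=(4,0): 4·4+5·0=16≤25, 5·4+5·0=20≤24, objective 28.
(x_1,x_2)=(3,1): 4·3+5·1=17≤25, 5·3+5·1=20≤24, objective 27.
(x_1,x_2)=(3,0): 4·3+5·0=12≤25, 5·3+5·0=15≤24, objective 21.
The best lattice point is (4,0), giving 28.

28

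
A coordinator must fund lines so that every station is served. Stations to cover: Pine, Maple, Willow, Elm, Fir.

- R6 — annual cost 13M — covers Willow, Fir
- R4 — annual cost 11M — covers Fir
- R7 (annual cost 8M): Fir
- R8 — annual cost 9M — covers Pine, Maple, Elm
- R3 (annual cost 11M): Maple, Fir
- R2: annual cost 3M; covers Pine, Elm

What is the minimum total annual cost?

The greedy cost-per-new-station heuristic would pick R2, R3, and R6 for 27, but a cheaper cover exists.
Choose R6 and R8: together they cover Pine, Maple, Willow, Elm, Fir — every station.
Total annual cost: 13 + 9 = 22.
No cover costs less than 22.

22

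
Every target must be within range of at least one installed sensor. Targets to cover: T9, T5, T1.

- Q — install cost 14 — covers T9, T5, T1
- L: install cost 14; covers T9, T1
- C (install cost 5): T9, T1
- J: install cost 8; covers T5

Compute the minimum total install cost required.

13

Choose C and J: together they cover T9, T5, T1 — every target.
Total install cost: 5 + 8 = 13.
No cover costs less than 13.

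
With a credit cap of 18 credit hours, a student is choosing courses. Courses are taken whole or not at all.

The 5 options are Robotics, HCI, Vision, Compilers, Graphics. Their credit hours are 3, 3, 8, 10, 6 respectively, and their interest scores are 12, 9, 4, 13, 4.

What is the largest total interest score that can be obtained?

34

Robotics + HCI + Graphics: credit hours 3 + 3 + 6 = 12 ≤ 18, interest score 12 + 9 + 4 = 25.
Robotics + HCI + Compilers: credit hours 3 + 3 + 10 = 16 ≤ 18, interest score 12 + 9 + 13 = 34.
Robotics + Compilers: credit hours 3 + 10 = 13 ≤ 18, interest score 12 + 13 = 25.
Best is Robotics, HCI, and Compilers with total interest score 34.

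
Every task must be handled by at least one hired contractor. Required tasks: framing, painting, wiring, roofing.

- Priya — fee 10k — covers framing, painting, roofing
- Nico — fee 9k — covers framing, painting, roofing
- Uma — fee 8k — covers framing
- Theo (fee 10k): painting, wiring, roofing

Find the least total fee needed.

18

This is an integer covering problem.
The greedy cost-per-new-task heuristic would pick Nico and Theo for 19, but a cheaper cover exists.
Choose Uma and Theo: together they cover framing, painting, wiring, roofing — every task.
Total fee: 8 + 10 = 18.
No cover costs less than 18.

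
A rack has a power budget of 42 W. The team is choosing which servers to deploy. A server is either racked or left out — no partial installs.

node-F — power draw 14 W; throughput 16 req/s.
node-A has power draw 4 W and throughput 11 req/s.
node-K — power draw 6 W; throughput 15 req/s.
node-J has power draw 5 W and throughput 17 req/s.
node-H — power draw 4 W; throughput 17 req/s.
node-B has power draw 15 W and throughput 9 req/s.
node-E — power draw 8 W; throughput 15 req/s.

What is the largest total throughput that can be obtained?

91

Allowing fractional choices, the relaxed optimum would be about 91.6, but servers are indivisible.
node-A + node-K + node-J + node-H + node-B + node-E: power draw 4 + 6 + 5 + 4 + 15 + 8 = 42 ≤ 42, throughput 11 + 15 + 17 + 17 + 9 + 15 = 84.
node-F + node-A + node-K + node-J + node-H + node-E: power draw 14 + 4 + 6 + 5 + 4 + 8 = 41 ≤ 42, throughput 16 + 11 + 15 + 17 + 17 + 15 = 91.
node-F + node-K + node-J + node-H + node-E: power draw 14 + 6 + 5 + 4 + 8 = 37 ≤ 42, throughput 16 + 15 + 17 + 17 + 15 = 80.
Best is node-F, node-A, node-K, node-J, node-H, and node-E with total throughput 91.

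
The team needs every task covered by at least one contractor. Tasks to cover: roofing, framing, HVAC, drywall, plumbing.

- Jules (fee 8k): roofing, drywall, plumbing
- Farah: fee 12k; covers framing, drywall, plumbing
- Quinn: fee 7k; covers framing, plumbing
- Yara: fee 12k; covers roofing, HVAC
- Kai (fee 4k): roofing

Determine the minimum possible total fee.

The greedy cost-per-new-task heuristic would pick Jules, Quinn, and Yara for 27, but a cheaper cover exists.
Choose Farah and Yara: together they cover roofing, framing, HVAC, drywall, plumbing — every task.
Total fee: 12 + 12 = 24.
No cover costs less than 24.

24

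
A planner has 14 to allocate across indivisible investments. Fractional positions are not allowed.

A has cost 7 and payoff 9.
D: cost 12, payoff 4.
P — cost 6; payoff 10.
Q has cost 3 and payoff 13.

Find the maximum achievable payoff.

23

This is an integer program with binary decision variables.
Allowing fractional choices, the relaxed optimum would be about 29.4, but investments are indivisible.
P + Q: cost 6 + 3 = 9 ≤ 14, payoff 10 + 13 = 23.
A + Q: cost 7 + 3 = 10 ≤ 14, payoff 9 + 13 = 22.
A + P: cost 7 + 6 = 13 ≤ 14, payoff 9 + 10 = 19.
Best is P and Q with total payoff 23.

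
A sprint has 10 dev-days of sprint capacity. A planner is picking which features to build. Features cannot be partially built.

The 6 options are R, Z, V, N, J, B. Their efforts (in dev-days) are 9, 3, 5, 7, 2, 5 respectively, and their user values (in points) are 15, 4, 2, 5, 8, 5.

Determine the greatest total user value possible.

17

Z + J + B: effort 3 + 2 + 5 = 10 ≤ 10, user value 4 + 8 + 5 = 17.
R: effort 9 ≤ 10, user value 15.
Z + V + J: effort 3 + 5 + 2 = 10 ≤ 10, user value 4 + 2 + 8 = 14.
Best is Z, J, and B with total user value 17.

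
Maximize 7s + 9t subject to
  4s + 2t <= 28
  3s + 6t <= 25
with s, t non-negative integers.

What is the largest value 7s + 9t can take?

The continuous relaxation peaks at (6.56, 0.889) with value 53.89; rounding to a feasible lattice point costs some objective.
(s,t)=(6,1): 4·6+2·1=26≤28, 3·6+6·1=24≤25, objective 51.
(s,t)=(7,0): 4·7+2·0=28≤28, 3·7+6·0=21≤25, objective 49.
The best lattice point is (6,1), giving 51.

51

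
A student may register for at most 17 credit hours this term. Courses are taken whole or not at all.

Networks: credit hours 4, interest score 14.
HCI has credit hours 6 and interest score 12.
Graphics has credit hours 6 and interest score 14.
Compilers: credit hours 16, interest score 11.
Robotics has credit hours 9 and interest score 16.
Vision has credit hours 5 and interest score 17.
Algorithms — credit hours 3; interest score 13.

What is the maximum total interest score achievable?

This is an integer program with binary decision variables.
Networks + Graphics + Vision: credit hours 4 + 6 + 5 = 15 ≤ 17, interest score 14 + 14 + 17 = 45.
Robotics + Vision + Algorithms: credit hours 9 + 5 + 3 = 17 ≤ 17, interest score 16 + 17 + 13 = 46.
Networks + Vision + Algorithms: credit hours 4 + 5 + 3 = 12 ≤ 17, interest score 14 + 17 + 13 = 44.
Best is Robotics, Vision, and Algorithms with total interest score 46.

46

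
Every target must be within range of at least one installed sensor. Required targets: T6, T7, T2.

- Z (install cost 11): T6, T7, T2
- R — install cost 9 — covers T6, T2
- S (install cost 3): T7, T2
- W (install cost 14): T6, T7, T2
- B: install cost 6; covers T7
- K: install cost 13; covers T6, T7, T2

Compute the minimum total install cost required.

11

Z alone covers T6, T7, T2 — every target.
Total install cost: 11.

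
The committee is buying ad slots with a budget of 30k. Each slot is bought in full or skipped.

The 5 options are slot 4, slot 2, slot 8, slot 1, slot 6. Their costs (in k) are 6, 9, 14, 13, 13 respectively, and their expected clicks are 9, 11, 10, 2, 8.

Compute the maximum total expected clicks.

30

slot 4 + slot 2 + slot 8: cost 6 + 9 + 14 = 29 ≤ 30, expected clicks 9 + 11 + 10 = 30.
slot 4 + slot 2 + slot 6: cost 6 + 9 + 13 = 28 ≤ 30, expected clicks 9 + 11 + 8 = 28.
slot 4 + slot 2 + slot 1: cost 6 + 9 + 13 = 28 ≤ 30, expected clicks 9 + 11 + 2 = 22.
Best is slot 4, slot 2, and slot 8 with total expected clicks 30.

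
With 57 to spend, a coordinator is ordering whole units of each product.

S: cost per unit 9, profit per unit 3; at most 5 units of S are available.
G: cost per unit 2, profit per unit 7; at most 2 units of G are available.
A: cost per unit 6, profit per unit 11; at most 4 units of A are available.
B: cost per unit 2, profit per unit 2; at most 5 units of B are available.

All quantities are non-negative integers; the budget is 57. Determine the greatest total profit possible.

G has the best ratio (7/2); taking only G gives at most 2×7 = 14 (stopped by the supply cap of 2).
Mixing does better — 2×S, 2×G, 4×A, and 5×B: cost 56 ≤ 57, profit 2·3 + 2·7 + 4·11 + 5·2 = 74.

74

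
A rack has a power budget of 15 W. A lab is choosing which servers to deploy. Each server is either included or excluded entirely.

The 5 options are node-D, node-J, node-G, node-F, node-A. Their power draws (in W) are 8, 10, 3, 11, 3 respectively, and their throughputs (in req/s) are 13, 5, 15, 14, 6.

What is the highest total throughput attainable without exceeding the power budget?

34

Take node-D, node-G, and node-A: power draw 8 + 3 + 3 = 14 ≤ 15, throughput 13 + 15 + 6 = 34.
No other feasible combination does better.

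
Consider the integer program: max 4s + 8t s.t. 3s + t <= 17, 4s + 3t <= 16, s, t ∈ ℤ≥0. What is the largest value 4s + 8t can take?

40

(s,t)=(0,5): 3·0+1·5=5≤17, 4·0+3·5=15≤16, objective 40.
(s,t)=(1,4): 3·1+1·4=7≤17, 4·1+3·4=16≤16, objective 36.
(s,t)=(0,4): 3·0+1·4=4≤17, 4·0+3·4=12≤16, objective 32.
No feasible integer point exceeds 40.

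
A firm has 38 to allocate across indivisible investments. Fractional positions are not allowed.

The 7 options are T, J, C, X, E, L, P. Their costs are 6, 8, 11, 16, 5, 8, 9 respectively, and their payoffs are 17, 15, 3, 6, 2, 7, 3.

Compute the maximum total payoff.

Allowing fractional choices, the relaxed optimum would be about 45.1, but investments are indivisible.
T + J + E + L + P: cost 6 + 8 + 5 + 8 + 9 = 36 ≤ 38, payoff 17 + 15 + 2 + 7 + 3 = 44.
T + J + X + L: cost 6 + 8 + 16 + 8 = 38 ≤ 38, payoff 17 + 15 + 6 + 7 = 45.
Best is T, J, X, and L with total payoff 45.

45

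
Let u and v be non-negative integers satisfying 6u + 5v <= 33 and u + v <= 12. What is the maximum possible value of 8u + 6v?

The continuous relaxation peaks at (5.5, 0) with value 44.00; rounding to a feasible lattice point costs some objective.
(u,v)=(3,3): 6·3+5·3=33≤33, 1·3+1·3=6≤12, objective 42.
(u,v)=(2,4): 6·2+5·4=32≤33, 1·2+1·4=6≤12, objective 40.
(u,v)=(5,0): 6·5+5·0=30≤33, 1·5+1·0=5≤12, objective 40.
(u,v)=(4,1): 6·4+5·1=29≤33, 1·4+1·1=5≤12, objective 38.
The best lattice point is (3,3), giving 42.

42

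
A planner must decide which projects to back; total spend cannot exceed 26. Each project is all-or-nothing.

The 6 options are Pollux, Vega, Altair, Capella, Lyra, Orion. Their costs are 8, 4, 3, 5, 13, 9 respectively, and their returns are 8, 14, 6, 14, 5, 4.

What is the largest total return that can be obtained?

42

Vega + Altair + Capella + Lyra: cost 4 + 3 + 5 + 13 = 25 ≤ 26, return 14 + 6 + 14 + 5 = 39.
Pollux + Vega + Capella + Orion: cost 8 + 4 + 5 + 9 = 26 ≤ 26, return 8 + 14 + 14 + 4 = 40.
Pollux + Vega + Altair + Capella: cost 8 + 4 + 3 + 5 = 20 ≤ 26, return 8 + 14 + 6 + 14 = 42.
Best is Pollux, Vega, Altair, and Capella with total return 42.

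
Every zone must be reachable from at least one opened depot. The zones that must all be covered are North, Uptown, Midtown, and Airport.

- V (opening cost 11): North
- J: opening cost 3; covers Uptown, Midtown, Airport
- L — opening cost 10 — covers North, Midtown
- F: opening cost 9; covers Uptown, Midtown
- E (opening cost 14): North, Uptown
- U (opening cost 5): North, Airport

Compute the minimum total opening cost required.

8

This is a weighted set-cover instance.
Choose J and U: together they cover North, Uptown, Midtown, Airport — every zone.
Total opening cost: 3 + 5 = 8.
No cover costs less than 8.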